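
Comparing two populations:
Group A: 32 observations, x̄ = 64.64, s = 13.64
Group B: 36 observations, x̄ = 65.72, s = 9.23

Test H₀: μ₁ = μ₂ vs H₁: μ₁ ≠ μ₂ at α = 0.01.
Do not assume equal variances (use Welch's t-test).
Welch's two-sample t-test:
H₀: μ₁ = μ₂
H₁: μ₁ ≠ μ₂
s₁²/n₁ = 13.64²/32 = 5.8141,  s₂²/n₂ = 9.23²/36 = 2.3665
SE = √(s₁²/n₁ + s₂²/n₂) = √(5.8141 + 2.3665) = 2.8602
df (Welch-Satterthwaite) = (s₁²/n₁ + s₂²/n₂)² / [(s₁²/n₁)²/(n₁-1) + (s₂²/n₂)²/(n₂-1)] ≈ 53.52
t = (x̄₁ - x̄₂) / SE = (64.64 - 65.72) / 2.8602 = -1.08 / 2.8602 = -0.378
p-value = 0.7072

Since p-value > α = 0.01, we fail to reject H₀.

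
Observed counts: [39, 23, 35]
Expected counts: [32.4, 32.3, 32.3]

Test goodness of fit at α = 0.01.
Chi-square goodness of fit test:
H₀: observed counts match expected distribution
H₁: observed counts differ from expected distribution
df = k - 1 = 2
χ² = Σ(O - E)²/E
   = (39 - 32.4)²/32.4 + (23 - 32.3)²/32.3 + (35 - 32.3)²/32.3
   = 1.344 + 2.678 + 0.226
   = 4.25
p-value = 0.1196

Since p-value > α = 0.01, we fail to reject H₀.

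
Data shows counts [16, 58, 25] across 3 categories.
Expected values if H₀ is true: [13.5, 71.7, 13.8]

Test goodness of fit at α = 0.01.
Chi-square goodness of fit test:
H₀: observed counts match expected distribution
H₁: observed counts differ from expected distribution
df = k - 1 = 2
χ² = Σ(O - E)²/E
   = (16 - 13.5)²/13.5 + (58 - 71.7)²/71.7 + (25 - 13.8)²/13.8
   = 0.463 + 2.618 + 9.090
   = 12.17
p-value = 0.0023

Since p-value < α = 0.01, we reject H₀.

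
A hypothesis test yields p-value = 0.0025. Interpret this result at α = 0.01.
Since p = 0.0025 < α = 0.01, reject H₀.
There is sufficient evidence to reject the null hypothesis; the result is statistically significant at the 0.01 level.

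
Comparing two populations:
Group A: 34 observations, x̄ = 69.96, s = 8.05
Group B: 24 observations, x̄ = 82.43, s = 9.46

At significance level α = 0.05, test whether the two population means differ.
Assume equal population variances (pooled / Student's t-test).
Student's two-sample t-test (equal variances):
H₀: μ₁ = μ₂
H₁: μ₁ ≠ μ₂
df = n₁ + n₂ - 2 = 56
Pooled variance s_p² = [(n₁-1)s₁² + (n₂-1)s₂²] / (n₁ + n₂ - 2) = [(33)(8.05²) + (23)(9.46²)] / 56 = 74.9427
SE = √(s_p²(1/n₁ + 1/n₂)) = √(74.9427 × (1/34 + 1/24)) = 2.3080
t = (x̄₁ - x̄₂) / SE = (69.96 - 82.43) / 2.3080 = -12.47 / 2.3080 = -5.403
p-value < 0.0001

Since p-value < α = 0.05, we reject H₀.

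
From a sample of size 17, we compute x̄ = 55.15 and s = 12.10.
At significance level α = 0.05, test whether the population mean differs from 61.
One-sample t-test:
H₀: μ = 61
H₁: μ ≠ 61
df = n - 1 = 16
t = (x̄ - μ₀) / (s/√n) = (55.15 - 61) / (12.10/√17) = -1.993
p-value = 0.0636

Since p-value > α = 0.05, we fail to reject H₀.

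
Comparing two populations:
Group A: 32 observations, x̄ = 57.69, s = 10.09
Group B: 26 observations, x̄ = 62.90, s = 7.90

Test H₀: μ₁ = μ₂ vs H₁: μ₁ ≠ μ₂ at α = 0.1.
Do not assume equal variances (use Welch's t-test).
Welch's two-sample t-test:
H₀: μ₁ = μ₂
H₁: μ₁ ≠ μ₂
s₁²/n₁ = 10.09²/32 = 3.1815,  s₂²/n₂ = 7.90²/26 = 2.4004
SE = √(s₁²/n₁ + s₂²/n₂) = √(3.1815 + 2.4004) = 2.3626
df (Welch-Satterthwaite) = (s₁²/n₁ + s₂²/n₂)² / [(s₁²/n₁)²/(n₁-1) + (s₂²/n₂)²/(n₂-1)] ≈ 55.94
t = (x̄₁ - x̄₂) / SE = (57.69 - 62.90) / 2.3626 = -5.21 / 2.3626 = -2.205
p-value = 0.0316

Since p-value < α = 0.1, we reject H₀.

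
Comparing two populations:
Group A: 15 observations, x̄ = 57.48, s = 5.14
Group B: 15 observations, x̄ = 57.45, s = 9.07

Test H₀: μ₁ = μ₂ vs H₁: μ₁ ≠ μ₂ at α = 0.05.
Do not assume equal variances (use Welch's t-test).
Welch's two-sample t-test:
H₀: μ₁ = μ₂
H₁: μ₁ ≠ μ₂
s₁²/n₁ = 5.14²/15 = 1.7613,  s₂²/n₂ = 9.07²/15 = 5.4843
SE = √(s₁²/n₁ + s₂²/n₂) = √(1.7613 + 5.4843) = 2.6918
df (Welch-Satterthwaite) = (s₁²/n₁ + s₂²/n₂)² / [(s₁²/n₁)²/(n₁-1) + (s₂²/n₂)²/(n₂-1)] ≈ 22.15
t = (x̄₁ - x̄₂) / SE = (57.48 - 57.45) / 2.6918 = 0.03 / 2.6918 = 0.011
p-value = 0.9912

Since p-value > α = 0.05, we fail to reject H₀.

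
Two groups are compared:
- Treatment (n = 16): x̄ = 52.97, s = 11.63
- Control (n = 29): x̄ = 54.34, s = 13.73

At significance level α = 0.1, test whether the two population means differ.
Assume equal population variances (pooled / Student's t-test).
Student's two-sample t-test (equal variances):
H₀: μ₁ = μ₂
H₁: μ₁ ≠ μ₂
df = n₁ + n₂ - 2 = 43
Pooled variance s_p² = [(n₁-1)s₁² + (n₂-1)s₂²] / (n₁ + n₂ - 2) = [(15)(11.63²) + (28)(13.73²)] / 43 = 169.9352
SE = √(s_p²(1/n₁ + 1/n₂)) = √(169.9352 × (1/16 + 1/29)) = 4.0597
t = (x̄₁ - x̄₂) / SE = (52.97 - 54.34) / 4.0597 = -1.37 / 4.0597 = -0.337
p-value = 0.7374

Since p-value > α = 0.1, we fail to reject H₀.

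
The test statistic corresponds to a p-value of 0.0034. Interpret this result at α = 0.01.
Since p = 0.0034 < α = 0.01, reject H₀.
There is sufficient evidence to reject the null hypothesis; the result is statistically significant at the 0.01 level.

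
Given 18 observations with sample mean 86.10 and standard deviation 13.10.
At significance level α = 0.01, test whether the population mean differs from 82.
One-sample t-test:
H₀: μ = 82
H₁: μ ≠ 82
df = n - 1 = 17
t = (x̄ - μ₀) / (s/√n) = (86.10 - 82) / (13.10/√18) = 1.328
p-value = 0.2018

Since p-value > α = 0.01, we fail to reject H₀.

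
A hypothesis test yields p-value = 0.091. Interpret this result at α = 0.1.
Since p = 0.091 < α = 0.1, reject H₀.
There is sufficient evidence to reject the null hypothesis; the result is statistically significant at the 0.1 level.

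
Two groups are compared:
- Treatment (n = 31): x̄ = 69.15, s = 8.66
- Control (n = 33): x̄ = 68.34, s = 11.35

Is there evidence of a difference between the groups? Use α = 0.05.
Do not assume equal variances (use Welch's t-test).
Welch's two-sample t-test:
H₀: μ₁ = μ₂
H₁: μ₁ ≠ μ₂
s₁²/n₁ = 8.66²/31 = 2.4192,  s₂²/n₂ = 11.35²/33 = 3.9037
SE = √(s₁²/n₁ + s₂²/n₂) = √(2.4192 + 3.9037) = 2.5145
df (Welch-Satterthwaite) = (s₁²/n₁ + s₂²/n₂)² / [(s₁²/n₁)²/(n₁-1) + (s₂²/n₂)²/(n₂-1)] ≈ 59.55
t = (x̄₁ - x̄₂) / SE = (69.15 - 68.34) / 2.5145 = 0.81 / 2.5145 = 0.322
p-value = 0.7485

Since p-value > α = 0.05, we fail to reject H₀.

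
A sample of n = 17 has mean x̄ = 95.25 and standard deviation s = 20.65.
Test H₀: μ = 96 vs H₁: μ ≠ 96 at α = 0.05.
One-sample t-test:
H₀: μ = 96
H₁: μ ≠ 96
df = n - 1 = 16
t = (x̄ - μ₀) / (s/√n) = (95.25 - 96) / (20.65/√17) = -0.150
p-value = 0.8828

Since p-value > α = 0.05, we fail to reject H₀.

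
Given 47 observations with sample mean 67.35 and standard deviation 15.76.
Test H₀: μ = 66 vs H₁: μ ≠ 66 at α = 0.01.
One-sample t-test:
H₀: μ = 66
H₁: μ ≠ 66
df = n - 1 = 46
t = (x̄ - μ₀) / (s/√n) = (67.35 - 66) / (15.76/√47) = 0.587
p-value = 0.5599

Since p-value > α = 0.01, we fail to reject H₀.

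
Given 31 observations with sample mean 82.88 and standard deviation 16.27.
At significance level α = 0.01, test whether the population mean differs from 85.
One-sample t-test:
H₀: μ = 85
H₁: μ ≠ 85
df = n - 1 = 30
t = (x̄ - μ₀) / (s/√n) = (82.88 - 85) / (16.27/√31) = -0.725
p-value = 0.4738

Since p-value > α = 0.01, we fail to reject H₀.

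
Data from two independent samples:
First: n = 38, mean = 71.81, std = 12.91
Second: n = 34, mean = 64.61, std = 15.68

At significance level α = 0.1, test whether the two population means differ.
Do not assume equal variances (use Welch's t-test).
Welch's two-sample t-test:
H₀: μ₁ = μ₂
H₁: μ₁ ≠ μ₂
s₁²/n₁ = 12.91²/38 = 4.3860,  s₂²/n₂ = 15.68²/34 = 7.2312
SE = √(s₁²/n₁ + s₂²/n₂) = √(4.3860 + 7.2312) = 3.4084
df (Welch-Satterthwaite) = (s₁²/n₁ + s₂²/n₂)² / [(s₁²/n₁)²/(n₁-1) + (s₂²/n₂)²/(n₂-1)] ≈ 64.13
t = (x̄₁ - x̄₂) / SE = (71.81 - 64.61) / 3.4084 = 7.20 / 3.4084 = 2.112
p-value = 0.0385

Since p-value < α = 0.1, we reject H₀.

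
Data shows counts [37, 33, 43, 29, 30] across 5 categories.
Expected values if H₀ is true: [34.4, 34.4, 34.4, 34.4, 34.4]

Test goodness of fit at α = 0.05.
Chi-square goodness of fit test:
H₀: observed counts match expected distribution
H₁: observed counts differ from expected distribution
df = k - 1 = 4
χ² = Σ(O - E)²/E
   = (37 - 34.4)²/34.4 + (33 - 34.4)²/34.4 + (43 - 34.4)²/34.4 + (29 - 34.4)²/34.4 + (30 - 34.4)²/34.4
   = 0.197 + 0.057 + 2.150 + 0.848 + 0.563
   = 3.81
p-value = 0.4318

Since p-value > α = 0.05, we fail to reject H₀.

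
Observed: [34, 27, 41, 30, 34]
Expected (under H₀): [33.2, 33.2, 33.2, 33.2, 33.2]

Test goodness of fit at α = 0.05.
Chi-square goodness of fit test:
H₀: observed counts match expected distribution
H₁: observed counts differ from expected distribution
df = k - 1 = 4
χ² = Σ(O - E)²/E
   = (34 - 33.2)²/33.2 + (27 - 33.2)²/33.2 + (41 - 33.2)²/33.2 + (30 - 33.2)²/33.2 + (34 - 33.2)²/33.2
   = 0.019 + 1.158 + 1.833 + 0.308 + 0.019
   = 3.34
p-value = 0.5030

Since p-value > α = 0.05, we fail to reject H₀.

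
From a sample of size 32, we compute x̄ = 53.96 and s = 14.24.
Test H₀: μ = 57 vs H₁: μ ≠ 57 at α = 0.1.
One-sample t-test:
H₀: μ = 57
H₁: μ ≠ 57
df = n - 1 = 31
t = (x̄ - μ₀) / (s/√n) = (53.96 - 57) / (14.24/√32) = -1.208
p-value = 0.2363

Since p-value > α = 0.1, we fail to reject H₀.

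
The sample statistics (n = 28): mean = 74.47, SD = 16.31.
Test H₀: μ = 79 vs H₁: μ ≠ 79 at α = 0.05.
One-sample t-test:
H₀: μ = 79
H₁: μ ≠ 79
df = n - 1 = 27
t = (x̄ - μ₀) / (s/√n) = (74.47 - 79) / (16.31/√28) = -1.470
p-value = 0.1532

Since p-value > α = 0.05, we fail to reject H₀.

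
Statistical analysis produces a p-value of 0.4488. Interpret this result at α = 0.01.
Since p = 0.4488 > α = 0.01, fail to reject H₀.
There is insufficient evidence to reject the null hypothesis; the result is not statistically significant at the 0.01 level.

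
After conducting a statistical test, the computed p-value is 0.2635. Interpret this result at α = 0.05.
Since p = 0.2635 > α = 0.05, fail to reject H₀.
There is insufficient evidence to reject the null hypothesis; the result is not statistically significant at the 0.05 level.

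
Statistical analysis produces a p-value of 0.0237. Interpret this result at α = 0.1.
Since p = 0.0237 < α = 0.1, reject H₀.
There is sufficient evidence to reject the null hypothesis; the result is statistically significant at the 0.1 level.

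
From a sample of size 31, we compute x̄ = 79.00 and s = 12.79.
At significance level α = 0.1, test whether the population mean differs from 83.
One-sample t-test:
H₀: μ = 83
H₁: μ ≠ 83
df = n - 1 = 30
t = (x̄ - μ₀) / (s/√n) = (79.00 - 83) / (12.79/√31) = -1.741
p-value = 0.0919

Since p-value < α = 0.1, we reject H₀.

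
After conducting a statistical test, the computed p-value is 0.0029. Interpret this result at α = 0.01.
Since p = 0.0029 < α = 0.01, reject H₀.
There is sufficient evidence to reject the null hypothesis; the result is statistically significant at the 0.01 level.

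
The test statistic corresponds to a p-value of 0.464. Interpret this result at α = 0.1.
Since p = 0.464 > α = 0.1, fail to reject H₀.
There is insufficient evidence to reject the null hypothesis; the result is not statistically significant at the 0.1 level.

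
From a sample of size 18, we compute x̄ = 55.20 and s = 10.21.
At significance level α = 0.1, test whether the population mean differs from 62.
One-sample t-test:
H₀: μ = 62
H₁: μ ≠ 62
df = n - 1 = 17
t = (x̄ - μ₀) / (s/√n) = (55.20 - 62) / (10.21/√18) = -2.826
p-value = 0.0117

Since p-value < α = 0.1, we reject H₀.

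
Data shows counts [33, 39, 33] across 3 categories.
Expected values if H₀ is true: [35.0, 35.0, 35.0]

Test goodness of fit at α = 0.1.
Chi-square goodness of fit test:
H₀: observed counts match expected distribution
H₁: observed counts differ from expected distribution
df = k - 1 = 2
χ² = Σ(O - E)²/E
   = (33 - 35.0)²/35.0 + (39 - 35.0)²/35.0 + (33 - 35.0)²/35.0
   = 0.114 + 0.457 + 0.114
   = 0.69
p-value = 0.7097

Since p-value > α = 0.1, we fail to reject H₀.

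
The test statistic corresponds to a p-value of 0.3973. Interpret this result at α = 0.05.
Since p = 0.3973 > α = 0.05, fail to reject H₀.
There is insufficient evidence to reject the null hypothesis; the result is not statistically significant at the 0.05 level.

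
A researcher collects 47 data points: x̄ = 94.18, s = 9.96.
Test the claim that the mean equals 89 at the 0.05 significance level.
One-sample t-test:
H₀: μ = 89
H₁: μ ≠ 89
df = n - 1 = 46
t = (x̄ - μ₀) / (s/√n) = (94.18 - 89) / (9.96/√47) = 3.565
p-value = 0.0009

Since p-value < α = 0.05, we reject H₀.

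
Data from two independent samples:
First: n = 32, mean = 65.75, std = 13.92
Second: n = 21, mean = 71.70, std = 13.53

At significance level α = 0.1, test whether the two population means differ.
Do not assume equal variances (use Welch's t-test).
Welch's two-sample t-test:
H₀: μ₁ = μ₂
H₁: μ₁ ≠ μ₂
s₁²/n₁ = 13.92²/32 = 6.0552,  s₂²/n₂ = 13.53²/21 = 8.7172
SE = √(s₁²/n₁ + s₂²/n₂) = √(6.0552 + 8.7172) = 3.8435
df (Welch-Satterthwaite) = (s₁²/n₁ + s₂²/n₂)² / [(s₁²/n₁)²/(n₁-1) + (s₂²/n₂)²/(n₂-1)] ≈ 43.80
t = (x̄₁ - x̄₂) / SE = (65.75 - 71.70) / 3.8435 = -5.95 / 3.8435 = -1.548
p-value = 0.1288

Since p-value > α = 0.1, we fail to reject H₀.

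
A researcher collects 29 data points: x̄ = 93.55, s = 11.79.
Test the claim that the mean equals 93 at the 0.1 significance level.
One-sample t-test:
H₀: μ = 93
H₁: μ ≠ 93
df = n - 1 = 28
t = (x̄ - μ₀) / (s/√n) = (93.55 - 93) / (11.79/√29) = 0.251
p-value = 0.8035

Since p-value > α = 0.1, we fail to reject H₀.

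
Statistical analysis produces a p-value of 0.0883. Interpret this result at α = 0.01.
Since p = 0.0883 > α = 0.01, fail to reject H₀.
There is insufficient evidence to reject the null hypothesis; the result is not statistically significant at the 0.01 level.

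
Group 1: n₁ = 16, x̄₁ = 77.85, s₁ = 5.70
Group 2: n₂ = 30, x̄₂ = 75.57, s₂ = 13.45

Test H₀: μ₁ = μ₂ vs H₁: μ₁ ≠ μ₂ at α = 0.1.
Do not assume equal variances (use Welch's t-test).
Welch's two-sample t-test:
H₀: μ₁ = μ₂
H₁: μ₁ ≠ μ₂
s₁²/n₁ = 5.70²/16 = 2.0306,  s₂²/n₂ = 13.45²/30 = 6.0301
SE = √(s₁²/n₁ + s₂²/n₂) = √(2.0306 + 6.0301) = 2.8391
df (Welch-Satterthwaite) = (s₁²/n₁ + s₂²/n₂)² / [(s₁²/n₁)²/(n₁-1) + (s₂²/n₂)²/(n₂-1)] ≈ 42.50
t = (x̄₁ - x̄₂) / SE = (77.85 - 75.57) / 2.8391 = 2.28 / 2.8391 = 0.803
p-value = 0.4264

Since p-value > α = 0.1, we fail to reject H₀.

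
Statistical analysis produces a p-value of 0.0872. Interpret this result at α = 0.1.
Since p = 0.0872 < α = 0.1, reject H₀.
There is sufficient evidence to reject the null hypothesis; the result is statistically significant at the 0.1 level.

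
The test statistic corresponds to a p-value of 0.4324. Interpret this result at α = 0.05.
Since p = 0.4324 > α = 0.05, fail to reject H₀.
There is insufficient evidence to reject the null hypothesis; the result is not statistically significant at the 0.05 level.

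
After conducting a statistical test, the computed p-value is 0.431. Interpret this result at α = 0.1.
Since p = 0.431 > α = 0.1, fail to reject H₀.
There is insufficient evidence to reject the null hypothesis; the result is not statistically significant at the 0.1 level.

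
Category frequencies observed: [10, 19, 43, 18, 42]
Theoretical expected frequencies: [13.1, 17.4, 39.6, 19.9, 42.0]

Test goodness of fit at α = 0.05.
Chi-square goodness of fit test:
H₀: observed counts match expected distribution
H₁: observed counts differ from expected distribution
df = k - 1 = 4
χ² = Σ(O - E)²/E
   = (10 - 13.1)²/13.1 + (19 - 17.4)²/17.4 + (43 - 39.6)²/39.6 + (18 - 19.9)²/19.9 + (42 - 42.0)²/42.0
   = 0.734 + 0.147 + 0.292 + 0.181 + 0.000
   = 1.35
p-value = 0.8521

Since p-value > α = 0.05, we fail to reject H₀.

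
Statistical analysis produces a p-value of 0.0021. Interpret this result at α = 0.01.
Since p = 0.0021 < α = 0.01, reject H₀.
There is sufficient evidence to reject the null hypothesis; the result is statistically significant at the 0.01 level.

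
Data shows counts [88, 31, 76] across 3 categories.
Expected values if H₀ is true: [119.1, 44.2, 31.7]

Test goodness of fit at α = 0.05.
Chi-square goodness of fit test:
H₀: observed counts match expected distribution
H₁: observed counts differ from expected distribution
df = k - 1 = 2
χ² = Σ(O - E)²/E
   = (88 - 119.1)²/119.1 + (31 - 44.2)²/44.2 + (76 - 31.7)²/31.7
   = 8.121 + 3.942 + 61.908
   = 73.97
p-value < 0.0001

Since p-value < α = 0.05, we reject H₀.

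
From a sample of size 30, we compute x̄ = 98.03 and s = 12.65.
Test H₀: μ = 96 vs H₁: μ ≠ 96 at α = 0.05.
One-sample t-test:
H₀: μ = 96
H₁: μ ≠ 96
df = n - 1 = 29
t = (x̄ - μ₀) / (s/√n) = (98.03 - 96) / (12.65/√30) = 0.879
p-value = 0.3867

Since p-value > α = 0.05, we fail to reject H₀.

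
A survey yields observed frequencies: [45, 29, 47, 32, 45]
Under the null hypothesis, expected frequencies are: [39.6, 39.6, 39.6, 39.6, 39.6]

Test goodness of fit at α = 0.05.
Chi-square goodness of fit test:
H₀: observed counts match expected distribution
H₁: observed counts differ from expected distribution
df = k - 1 = 4
χ² = Σ(O - E)²/E
   = (45 - 39.6)²/39.6 + (29 - 39.6)²/39.6 + (47 - 39.6)²/39.6 + (32 - 39.6)²/39.6 + (45 - 39.6)²/39.6
   = 0.736 + 2.837 + 1.383 + 1.459 + 0.736
   = 7.15
p-value = 0.1281

Since p-value > α = 0.05, we fail to reject H₀.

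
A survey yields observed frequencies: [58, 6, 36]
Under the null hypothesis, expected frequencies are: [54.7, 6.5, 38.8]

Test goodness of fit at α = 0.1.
Chi-square goodness of fit test:
H₀: observed counts match expected distribution
H₁: observed counts differ from expected distribution
df = k - 1 = 2
χ² = Σ(O - E)²/E
   = (58 - 54.7)²/54.7 + (6 - 6.5)²/6.5 + (36 - 38.8)²/38.8
   = 0.199 + 0.038 + 0.202
   = 0.44
p-value = 0.8027

Since p-value > α = 0.1, we fail to reject H₀.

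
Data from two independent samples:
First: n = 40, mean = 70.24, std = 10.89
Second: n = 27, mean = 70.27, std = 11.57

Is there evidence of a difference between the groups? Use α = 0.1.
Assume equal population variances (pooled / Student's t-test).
Student's two-sample t-test (equal variances):
H₀: μ₁ = μ₂
H₁: μ₁ ≠ μ₂
df = n₁ + n₂ - 2 = 65
Pooled variance s_p² = [(n₁-1)s₁² + (n₂-1)s₂²] / (n₁ + n₂ - 2) = [(39)(10.89²) + (26)(11.57²)] / 65 = 124.7012
SE = √(s_p²(1/n₁ + 1/n₂)) = √(124.7012 × (1/40 + 1/27)) = 2.7814
t = (x̄₁ - x̄₂) / SE = (70.24 - 70.27) / 2.7814 = -0.03 / 2.7814 = -0.011
p-value = 0.9914

Since p-value > α = 0.1, we fail to reject H₀.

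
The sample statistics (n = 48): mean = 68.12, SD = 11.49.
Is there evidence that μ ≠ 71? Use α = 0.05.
One-sample t-test:
H₀: μ = 71
H₁: μ ≠ 71
df = n - 1 = 47
t = (x̄ - μ₀) / (s/√n) = (68.12 - 71) / (11.49/√48) = -1.737
p-value = 0.0890

Since p-value > α = 0.05, we fail to reject H₀.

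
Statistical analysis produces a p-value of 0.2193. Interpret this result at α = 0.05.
Since p = 0.2193 > α = 0.05, fail to reject H₀.
There is insufficient evidence to reject the null hypothesis; the result is not statistically significant at the 0.05 level.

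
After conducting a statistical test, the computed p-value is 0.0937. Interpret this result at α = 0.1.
Since p = 0.0937 < α = 0.1, reject H₀.
There is sufficient evidence to reject the null hypothesis; the result is statistically significant at the 0.1 level.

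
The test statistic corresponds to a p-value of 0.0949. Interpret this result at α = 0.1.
Since p = 0.0949 < α = 0.1, reject H₀.
There is sufficient evidence to reject the null hypothesis; the result is statistically significant at the 0.1 level.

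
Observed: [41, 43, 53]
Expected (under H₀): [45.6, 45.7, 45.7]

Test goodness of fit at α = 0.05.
Chi-square goodness of fit test:
H₀: observed counts match expected distribution
H₁: observed counts differ from expected distribution
df = k - 1 = 2
χ² = Σ(O - E)²/E
   = (41 - 45.6)²/45.6 + (43 - 45.7)²/45.7 + (53 - 45.7)²/45.7
   = 0.464 + 0.160 + 1.166
   = 1.79
p-value = 0.4087

Since p-value > α = 0.05, we fail to reject H₀.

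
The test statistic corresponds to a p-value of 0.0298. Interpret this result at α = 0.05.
Since p = 0.0298 < α = 0.05, reject H₀.
There is sufficient evidence to reject the null hypothesis; the result is statistically significant at the 0.05 level.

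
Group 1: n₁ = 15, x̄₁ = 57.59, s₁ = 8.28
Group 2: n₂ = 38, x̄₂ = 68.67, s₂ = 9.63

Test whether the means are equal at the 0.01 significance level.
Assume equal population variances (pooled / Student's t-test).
Student's two-sample t-test (equal variances):
H₀: μ₁ = μ₂
H₁: μ₁ ≠ μ₂
df = n₁ + n₂ - 2 = 51
Pooled variance s_p² = [(n₁-1)s₁² + (n₂-1)s₂²] / (n₁ + n₂ - 2) = [(14)(8.28²) + (37)(9.63²)] / 51 = 86.0997
SE = √(s_p²(1/n₁ + 1/n₂)) = √(86.0997 × (1/15 + 1/38)) = 2.8294
t = (x̄₁ - x̄₂) / SE = (57.59 - 68.67) / 2.8294 = -11.08 / 2.8294 = -3.916
p-value = 0.0003

Since p-value < α = 0.01, we reject H₀.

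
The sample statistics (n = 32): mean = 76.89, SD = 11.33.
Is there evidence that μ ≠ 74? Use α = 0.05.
One-sample t-test:
H₀: μ = 74
H₁: μ ≠ 74
df = n - 1 = 31
t = (x̄ - μ₀) / (s/√n) = (76.89 - 74) / (11.33/√32) = 1.443
p-value = 0.1591

Since p-value > α = 0.05, we fail to reject H₀.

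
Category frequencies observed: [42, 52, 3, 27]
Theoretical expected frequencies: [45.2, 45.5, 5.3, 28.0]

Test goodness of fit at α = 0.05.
Chi-square goodness of fit test:
H₀: observed counts match expected distribution
H₁: observed counts differ from expected distribution
df = k - 1 = 3
χ² = Σ(O - E)²/E
   = (42 - 45.2)²/45.2 + (52 - 45.5)²/45.5 + (3 - 5.3)²/5.3 + (27 - 28.0)²/28.0
   = 0.227 + 0.929 + 0.998 + 0.036
   = 2.19
p-value = 0.5341

Since p-value > α = 0.05, we fail to reject H₀.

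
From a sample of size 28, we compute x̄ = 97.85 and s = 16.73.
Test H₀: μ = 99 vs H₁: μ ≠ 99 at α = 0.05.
One-sample t-test:
H₀: μ = 99
H₁: μ ≠ 99
df = n - 1 = 27
t = (x̄ - μ₀) / (s/√n) = (97.85 - 99) / (16.73/√28) = -0.364
p-value = 0.7189

Since p-value > α = 0.05, we fail to reject H₀.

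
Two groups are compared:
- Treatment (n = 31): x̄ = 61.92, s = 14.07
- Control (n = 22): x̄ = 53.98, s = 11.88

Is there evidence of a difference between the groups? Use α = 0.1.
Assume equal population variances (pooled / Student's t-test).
Student's two-sample t-test (equal variances):
H₀: μ₁ = μ₂
H₁: μ₁ ≠ μ₂
df = n₁ + n₂ - 2 = 51
Pooled variance s_p² = [(n₁-1)s₁² + (n₂-1)s₂²] / (n₁ + n₂ - 2) = [(30)(14.07²) + (21)(11.88²)] / 51 = 174.5641
SE = √(s_p²(1/n₁ + 1/n₂)) = √(174.5641 × (1/31 + 1/22)) = 3.6832
t = (x̄₁ - x̄₂) / SE = (61.92 - 53.98) / 3.6832 = 7.94 / 3.6832 = 2.156
p-value = 0.0358

Since p-value < α = 0.1, we reject H₀.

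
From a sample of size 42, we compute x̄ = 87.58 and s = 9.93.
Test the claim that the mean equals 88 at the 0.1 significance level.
One-sample t-test:
H₀: μ = 88
H₁: μ ≠ 88
df = n - 1 = 41
t = (x̄ - μ₀) / (s/√n) = (87.58 - 88) / (9.93/√42) = -0.274
p-value = 0.7854

Since p-value > α = 0.1, we fail to reject H₀.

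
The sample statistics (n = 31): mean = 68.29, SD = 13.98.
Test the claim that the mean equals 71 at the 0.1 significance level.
One-sample t-test:
H₀: μ = 71
H₁: μ ≠ 71
df = n - 1 = 30
t = (x̄ - μ₀) / (s/√n) = (68.29 - 71) / (13.98/√31) = -1.079
p-value = 0.2891

Since p-value > α = 0.1, we fail to reject H₀.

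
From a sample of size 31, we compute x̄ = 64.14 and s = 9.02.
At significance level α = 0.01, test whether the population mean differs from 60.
One-sample t-test:
H₀: μ = 60
H₁: μ ≠ 60
df = n - 1 = 30
t = (x̄ - μ₀) / (s/√n) = (64.14 - 60) / (9.02/√31) = 2.555
p-value = 0.0159

Since p-value > α = 0.01, we fail to reject H₀.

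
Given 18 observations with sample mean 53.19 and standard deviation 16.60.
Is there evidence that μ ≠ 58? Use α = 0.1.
One-sample t-test:
H₀: μ = 58
H₁: μ ≠ 58
df = n - 1 = 17
t = (x̄ - μ₀) / (s/√n) = (53.19 - 58) / (16.60/√18) = -1.229
p-value = 0.2357

Since p-value > α = 0.1, we fail to reject H₀.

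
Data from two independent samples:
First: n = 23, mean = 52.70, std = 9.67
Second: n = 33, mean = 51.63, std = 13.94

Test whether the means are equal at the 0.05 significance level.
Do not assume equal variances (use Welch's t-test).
Welch's two-sample t-test:
H₀: μ₁ = μ₂
H₁: μ₁ ≠ μ₂
s₁²/n₁ = 9.67²/23 = 4.0656,  s₂²/n₂ = 13.94²/33 = 5.8886
SE = √(s₁²/n₁ + s₂²/n₂) = √(4.0656 + 5.8886) = 3.1550
df (Welch-Satterthwaite) = (s₁²/n₁ + s₂²/n₂)² / [(s₁²/n₁)²/(n₁-1) + (s₂²/n₂)²/(n₂-1)] ≈ 54.00
t = (x̄₁ - x̄₂) / SE = (52.70 - 51.63) / 3.1550 = 1.07 / 3.1550 = 0.339
p-value = 0.7358

Since p-value > α = 0.05, we fail to reject H₀.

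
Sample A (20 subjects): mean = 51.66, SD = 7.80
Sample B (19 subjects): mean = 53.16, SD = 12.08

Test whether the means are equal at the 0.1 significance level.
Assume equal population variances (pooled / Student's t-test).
Student's two-sample t-test (equal variances):
H₀: μ₁ = μ₂
H₁: μ₁ ≠ μ₂
df = n₁ + n₂ - 2 = 37
Pooled variance s_p² = [(n₁-1)s₁² + (n₂-1)s₂²] / (n₁ + n₂ - 2) = [(19)(7.80²) + (18)(12.08²)] / 37 = 102.2334
SE = √(s_p²(1/n₁ + 1/n₂)) = √(102.2334 × (1/20 + 1/19)) = 3.2392
t = (x̄₁ - x̄₂) / SE = (51.66 - 53.16) / 3.2392 = -1.50 / 3.2392 = -0.463
p-value = 0.6460

Since p-value > α = 0.1, we fail to reject H₀.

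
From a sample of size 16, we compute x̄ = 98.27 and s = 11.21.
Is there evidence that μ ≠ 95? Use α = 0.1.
One-sample t-test:
H₀: μ = 95
H₁: μ ≠ 95
df = n - 1 = 15
t = (x̄ - μ₀) / (s/√n) = (98.27 - 95) / (11.21/√16) = 1.167
p-value = 0.2615

Since p-value > α = 0.1, we fail to reject H₀.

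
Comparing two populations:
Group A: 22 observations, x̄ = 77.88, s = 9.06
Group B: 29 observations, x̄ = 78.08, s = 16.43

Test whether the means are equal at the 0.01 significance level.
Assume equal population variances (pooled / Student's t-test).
Student's two-sample t-test (equal variances):
H₀: μ₁ = μ₂
H₁: μ₁ ≠ μ₂
df = n₁ + n₂ - 2 = 49
Pooled variance s_p² = [(n₁-1)s₁² + (n₂-1)s₂²] / (n₁ + n₂ - 2) = [(21)(9.06²) + (28)(16.43²)] / 49 = 189.4329
SE = √(s_p²(1/n₁ + 1/n₂)) = √(189.4329 × (1/22 + 1/29)) = 3.8914
t = (x̄₁ - x̄₂) / SE = (77.88 - 78.08) / 3.8914 = -0.20 / 3.8914 = -0.051
p-value = 0.9592

Since p-value > α = 0.01, we fail to reject H₀.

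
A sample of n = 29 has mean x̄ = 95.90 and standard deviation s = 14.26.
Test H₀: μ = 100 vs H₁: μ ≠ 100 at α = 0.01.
One-sample t-test:
H₀: μ = 100
H₁: μ ≠ 100
df = n - 1 = 28
t = (x̄ - μ₀) / (s/√n) = (95.90 - 100) / (14.26/√29) = -1.548
p-value = 0.1328

Since p-value > α = 0.01, we fail to reject H₀.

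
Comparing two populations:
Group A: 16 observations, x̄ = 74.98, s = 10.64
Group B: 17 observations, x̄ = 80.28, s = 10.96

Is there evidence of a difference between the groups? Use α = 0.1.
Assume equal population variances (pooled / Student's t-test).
Student's two-sample t-test (equal variances):
H₀: μ₁ = μ₂
H₁: μ₁ ≠ μ₂
df = n₁ + n₂ - 2 = 31
Pooled variance s_p² = [(n₁-1)s₁² + (n₂-1)s₂²] / (n₁ + n₂ - 2) = [(15)(10.64²) + (16)(10.96²)] / 31 = 116.7771
SE = √(s_p²(1/n₁ + 1/n₂)) = √(116.7771 × (1/16 + 1/17)) = 3.7640
t = (x̄₁ - x̄₂) / SE = (74.98 - 80.28) / 3.7640 = -5.30 / 3.7640 = -1.408
p-value = 0.1691

Since p-value > α = 0.1, we fail to reject H₀.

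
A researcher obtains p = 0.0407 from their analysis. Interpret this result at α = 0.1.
Since p = 0.0407 < α = 0.1, reject H₀.
There is sufficient evidence to reject the null hypothesis; the result is statistically significant at the 0.1 level.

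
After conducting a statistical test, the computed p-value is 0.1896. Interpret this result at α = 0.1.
Since p = 0.1896 > α = 0.1, fail to reject H₀.
There is insufficient evidence to reject the null hypothesis; the result is not statistically significant at the 0.1 level.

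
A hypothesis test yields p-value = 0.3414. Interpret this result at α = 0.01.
Since p = 0.3414 > α = 0.01, fail to reject H₀.
There is insufficient evidence to reject the null hypothesis; the result is not statistically significant at the 0.01 level.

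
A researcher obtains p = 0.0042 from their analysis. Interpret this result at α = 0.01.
Since p = 0.0042 < α = 0.01, reject H₀.
There is sufficient evidence to reject the null hypothesis; the result is statistically significant at the 0.01 level.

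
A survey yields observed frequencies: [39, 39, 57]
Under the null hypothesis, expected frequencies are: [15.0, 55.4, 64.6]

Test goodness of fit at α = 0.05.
Chi-square goodness of fit test:
H₀: observed counts match expected distribution
H₁: observed counts differ from expected distribution
df = k - 1 = 2
χ² = Σ(O - E)²/E
   = (39 - 15.0)²/15.0 + (39 - 55.4)²/55.4 + (57 - 64.6)²/64.6
   = 38.400 + 4.855 + 0.894
   = 44.15
p-value < 0.0001

Since p-value < α = 0.05, we reject H₀.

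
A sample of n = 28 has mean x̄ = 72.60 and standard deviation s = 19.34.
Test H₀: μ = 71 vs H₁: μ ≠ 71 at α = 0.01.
One-sample t-test:
H₀: μ = 71
H₁: μ ≠ 71
df = n - 1 = 27
t = (x̄ - μ₀) / (s/√n) = (72.60 - 71) / (19.34/√28) = 0.438
p-value = 0.6650

Since p-value > α = 0.01, we fail to reject H₀.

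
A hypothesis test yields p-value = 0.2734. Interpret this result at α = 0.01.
Since p = 0.2734 > α = 0.01, fail to reject H₀.
There is insufficient evidence to reject the null hypothesis; the result is not statistically significant at the 0.01 level.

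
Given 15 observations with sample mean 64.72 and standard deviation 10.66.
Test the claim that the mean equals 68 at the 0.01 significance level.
One-sample t-test:
H₀: μ = 68
H₁: μ ≠ 68
df = n - 1 = 14
t = (x̄ - μ₀) / (s/√n) = (64.72 - 68) / (10.66/√15) = -1.192
p-value = 0.2532

Since p-value > α = 0.01, we fail to reject H₀.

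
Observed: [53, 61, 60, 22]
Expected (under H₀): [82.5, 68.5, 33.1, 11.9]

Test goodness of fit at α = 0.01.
Chi-square goodness of fit test:
H₀: observed counts match expected distribution
H₁: observed counts differ from expected distribution
df = k - 1 = 3
χ² = Σ(O - E)²/E
   = (53 - 82.5)²/82.5 + (61 - 68.5)²/68.5 + (60 - 33.1)²/33.1 + (22 - 11.9)²/11.9
   = 10.548 + 0.821 + 21.861 + 8.572
   = 41.80
p-value < 0.0001

Since p-value < α = 0.01, we reject H₀.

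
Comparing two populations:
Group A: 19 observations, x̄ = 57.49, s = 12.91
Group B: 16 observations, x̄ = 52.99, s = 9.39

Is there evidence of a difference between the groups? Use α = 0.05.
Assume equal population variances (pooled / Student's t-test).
Student's two-sample t-test (equal variances):
H₀: μ₁ = μ₂
H₁: μ₁ ≠ μ₂
df = n₁ + n₂ - 2 = 33
Pooled variance s_p² = [(n₁-1)s₁² + (n₂-1)s₂²] / (n₁ + n₂ - 2) = [(18)(12.91²) + (15)(9.39²)] / 33 = 130.9881
SE = √(s_p²(1/n₁ + 1/n₂)) = √(130.9881 × (1/19 + 1/16)) = 3.8834
t = (x̄₁ - x̄₂) / SE = (57.49 - 52.99) / 3.8834 = 4.50 / 3.8834 = 1.159
p-value = 0.2549

Since p-value > α = 0.05, we fail to reject H₀.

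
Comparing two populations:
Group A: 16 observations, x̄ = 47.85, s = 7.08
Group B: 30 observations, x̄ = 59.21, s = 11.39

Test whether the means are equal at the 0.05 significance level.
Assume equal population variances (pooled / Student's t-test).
Student's two-sample t-test (equal variances):
H₀: μ₁ = μ₂
H₁: μ₁ ≠ μ₂
df = n₁ + n₂ - 2 = 44
Pooled variance s_p² = [(n₁-1)s₁² + (n₂-1)s₂²] / (n₁ + n₂ - 2) = [(15)(7.08²) + (29)(11.39²)] / 44 = 102.5938
SE = √(s_p²(1/n₁ + 1/n₂)) = √(102.5938 × (1/16 + 1/30)) = 3.1356
t = (x̄₁ - x̄₂) / SE = (47.85 - 59.21) / 3.1356 = -11.36 / 3.1356 = -3.623
p-value = 0.0008

Since p-value < α = 0.05, we reject H₀.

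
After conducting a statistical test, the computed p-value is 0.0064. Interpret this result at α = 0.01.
Since p = 0.0064 < α = 0.01, reject H₀.
There is sufficient evidence to reject the null hypothesis; the result is statistically significant at the 0.01 level.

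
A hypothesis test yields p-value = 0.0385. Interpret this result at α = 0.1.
Since p = 0.0385 < α = 0.1, reject H₀.
There is sufficient evidence to reject the null hypothesis; the result is statistically significant at the 0.1 level.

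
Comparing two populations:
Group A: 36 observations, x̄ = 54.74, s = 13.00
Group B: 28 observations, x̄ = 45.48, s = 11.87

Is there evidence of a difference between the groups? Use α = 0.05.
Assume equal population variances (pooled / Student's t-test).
Student's two-sample t-test (equal variances):
H₀: μ₁ = μ₂
H₁: μ₁ ≠ μ₂
df = n₁ + n₂ - 2 = 62
Pooled variance s_p² = [(n₁-1)s₁² + (n₂-1)s₂²] / (n₁ + n₂ - 2) = [(35)(13.00²) + (27)(11.87²)] / 62 = 156.7616
SE = √(s_p²(1/n₁ + 1/n₂)) = √(156.7616 × (1/36 + 1/28)) = 3.1549
t = (x̄₁ - x̄₂) / SE = (54.74 - 45.48) / 3.1549 = 9.26 / 3.1549 = 2.935
p-value = 0.0047

Since p-value < α = 0.05, we reject H₀.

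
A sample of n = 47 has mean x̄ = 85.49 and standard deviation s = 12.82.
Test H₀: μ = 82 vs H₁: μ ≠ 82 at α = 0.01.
One-sample t-test:
H₀: μ = 82
H₁: μ ≠ 82
df = n - 1 = 46
t = (x̄ - μ₀) / (s/√n) = (85.49 - 82) / (12.82/√47) = 1.866
p-value = 0.0684

Since p-value > α = 0.01, we fail to reject H₀.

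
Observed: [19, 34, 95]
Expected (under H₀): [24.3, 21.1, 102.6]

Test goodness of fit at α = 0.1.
Chi-square goodness of fit test:
H₀: observed counts match expected distribution
H₁: observed counts differ from expected distribution
df = k - 1 = 2
χ² = Σ(O - E)²/E
   = (19 - 24.3)²/24.3 + (34 - 21.1)²/21.1 + (95 - 102.6)²/102.6
   = 1.156 + 7.887 + 0.563
   = 9.61
p-value = 0.0082

Since p-value < α = 0.1, we reject H₀.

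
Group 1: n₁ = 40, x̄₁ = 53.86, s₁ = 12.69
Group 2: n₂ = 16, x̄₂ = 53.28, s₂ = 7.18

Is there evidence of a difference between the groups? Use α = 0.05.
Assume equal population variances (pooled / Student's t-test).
Student's two-sample t-test (equal variances):
H₀: μ₁ = μ₂
H₁: μ₁ ≠ μ₂
df = n₁ + n₂ - 2 = 54
Pooled variance s_p² = [(n₁-1)s₁² + (n₂-1)s₂²] / (n₁ + n₂ - 2) = [(39)(12.69²) + (15)(7.18²)] / 54 = 130.6240
SE = √(s_p²(1/n₁ + 1/n₂)) = √(130.6240 × (1/40 + 1/16)) = 3.3808
t = (x̄₁ - x̄₂) / SE = (53.86 - 53.28) / 3.3808 = 0.58 / 3.3808 = 0.172
p-value = 0.8644

Since p-value > α = 0.05, we fail to reject H₀.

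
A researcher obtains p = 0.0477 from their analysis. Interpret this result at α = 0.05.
Since p = 0.0477 < α = 0.05, reject H₀.
There is sufficient evidence to reject the null hypothesis; the result is statistically significant at the 0.05 level.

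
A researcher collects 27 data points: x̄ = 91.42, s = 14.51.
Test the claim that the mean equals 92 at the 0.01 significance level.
One-sample t-test:
H₀: μ = 92
H₁: μ ≠ 92
df = n - 1 = 26
t = (x̄ - μ₀) / (s/√n) = (91.42 - 92) / (14.51/√27) = -0.208
p-value = 0.8371

Since p-value > α = 0.01, we fail to reject H₀.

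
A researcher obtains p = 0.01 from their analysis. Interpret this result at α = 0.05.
Since p = 0.01 < α = 0.05, reject H₀.
There is sufficient evidence to reject the null hypothesis; the result is statistically significant at the 0.05 level.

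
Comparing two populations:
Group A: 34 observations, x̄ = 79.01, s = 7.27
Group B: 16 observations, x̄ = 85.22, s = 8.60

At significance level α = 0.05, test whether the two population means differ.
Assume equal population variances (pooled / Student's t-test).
Student's two-sample t-test (equal variances):
H₀: μ₁ = μ₂
H₁: μ₁ ≠ μ₂
df = n₁ + n₂ - 2 = 48
Pooled variance s_p² = [(n₁-1)s₁² + (n₂-1)s₂²] / (n₁ + n₂ - 2) = [(33)(7.27²) + (15)(8.60²)] / 48 = 59.4489
SE = √(s_p²(1/n₁ + 1/n₂)) = √(59.4489 × (1/34 + 1/16)) = 2.3375
t = (x̄₁ - x̄₂) / SE = (79.01 - 85.22) / 2.3375 = -6.21 / 2.3375 = -2.657
p-value = 0.0107

Since p-value < α = 0.05, we reject H₀.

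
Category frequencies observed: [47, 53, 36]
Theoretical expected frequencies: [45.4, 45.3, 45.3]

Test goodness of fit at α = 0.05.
Chi-square goodness of fit test:
H₀: observed counts match expected distribution
H₁: observed counts differ from expected distribution
df = k - 1 = 2
χ² = Σ(O - E)²/E
   = (47 - 45.4)²/45.4 + (53 - 45.3)²/45.3 + (36 - 45.3)²/45.3
   = 0.056 + 1.309 + 1.909
   = 3.27
p-value = 0.1945

Since p-value > α = 0.05, we fail to reject H₀.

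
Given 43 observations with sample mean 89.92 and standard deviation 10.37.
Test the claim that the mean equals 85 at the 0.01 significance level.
One-sample t-test:
H₀: μ = 85
H₁: μ ≠ 85
df = n - 1 = 42
t = (x̄ - μ₀) / (s/√n) = (89.92 - 85) / (10.37/√43) = 3.111
p-value = 0.0033

Since p-value < α = 0.01, we reject H₀.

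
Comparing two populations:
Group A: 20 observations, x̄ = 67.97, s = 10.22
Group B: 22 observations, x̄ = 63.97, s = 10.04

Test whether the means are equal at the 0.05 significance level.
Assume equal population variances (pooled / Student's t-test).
Student's two-sample t-test (equal variances):
H₀: μ₁ = μ₂
H₁: μ₁ ≠ μ₂
df = n₁ + n₂ - 2 = 40
Pooled variance s_p² = [(n₁-1)s₁² + (n₂-1)s₂²] / (n₁ + n₂ - 2) = [(19)(10.22²) + (21)(10.04²)] / 40 = 102.5338
SE = √(s_p²(1/n₁ + 1/n₂)) = √(102.5338 × (1/20 + 1/22)) = 3.1285
t = (x̄₁ - x̄₂) / SE = (67.97 - 63.97) / 3.1285 = 4.00 / 3.1285 = 1.279
p-value = 0.2084

Since p-value > α = 0.05, we fail to reject H₀.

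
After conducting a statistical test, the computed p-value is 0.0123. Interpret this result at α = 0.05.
Since p = 0.0123 < α = 0.05, reject H₀.
There is sufficient evidence to reject the null hypothesis; the result is statistically significant at the 0.05 level.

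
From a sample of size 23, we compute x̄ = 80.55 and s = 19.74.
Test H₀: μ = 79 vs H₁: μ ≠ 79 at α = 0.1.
One-sample t-test:
H₀: μ = 79
H₁: μ ≠ 79
df = n - 1 = 22
t = (x̄ - μ₀) / (s/√n) = (80.55 - 79) / (19.74/√23) = 0.377
p-value = 0.7101

Since p-value > α = 0.1, we fail to reject H₀.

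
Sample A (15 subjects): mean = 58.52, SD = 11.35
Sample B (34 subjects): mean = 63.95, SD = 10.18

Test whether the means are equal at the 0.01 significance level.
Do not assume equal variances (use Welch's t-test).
Welch's two-sample t-test:
H₀: μ₁ = μ₂
H₁: μ₁ ≠ μ₂
s₁²/n₁ = 11.35²/15 = 8.5882,  s₂²/n₂ = 10.18²/34 = 3.0480
SE = √(s₁²/n₁ + s₂²/n₂) = √(8.5882 + 3.0480) = 3.4112
df (Welch-Satterthwaite) = (s₁²/n₁ + s₂²/n₂)² / [(s₁²/n₁)²/(n₁-1) + (s₂²/n₂)²/(n₂-1)] ≈ 24.40
t = (x̄₁ - x̄₂) / SE = (58.52 - 63.95) / 3.4112 = -5.43 / 3.4112 = -1.592
p-value = 0.1243

Since p-value > α = 0.01, we fail to reject H₀.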